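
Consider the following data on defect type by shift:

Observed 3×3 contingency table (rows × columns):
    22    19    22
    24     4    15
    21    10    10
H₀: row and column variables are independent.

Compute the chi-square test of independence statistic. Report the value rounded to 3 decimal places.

Row totals [63, 43, 41], col totals [67, 33, 47], n=147
χ² = (22−28.71)²/28.71 + (19−14.14)²/14.14 + (22−20.14)²/20.14 + (24−19.60)²/19.60 + (4−9.65)²/9.65 + (15−13.75)²/13.75 + (21−18.69)²/18.69 + (10−9.20)²/9.20 + (10−13.11)²/13.11 = 8.9147
df = 4

test statistic = 8.915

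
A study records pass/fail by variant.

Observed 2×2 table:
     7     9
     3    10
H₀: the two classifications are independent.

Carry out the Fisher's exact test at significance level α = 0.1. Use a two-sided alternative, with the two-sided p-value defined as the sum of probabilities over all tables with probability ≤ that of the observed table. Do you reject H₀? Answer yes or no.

Margins: r₁=16, r₂=13, c₁=10, c₂=19, n=29
p_obs = C(16,7)·C(13,3)/C(29,10); sum pmf over tables with pmf ≤ p_obs
p-value (two-sided) = 0.43348
At α=0.1: p ≥ α → fail to reject H₀

reject H₀: no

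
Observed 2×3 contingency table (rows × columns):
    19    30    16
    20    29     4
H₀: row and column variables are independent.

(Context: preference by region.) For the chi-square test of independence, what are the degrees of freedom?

df = (r−1)(c−1) = (2−1)·(3−1) = 2

degrees of freedom = 2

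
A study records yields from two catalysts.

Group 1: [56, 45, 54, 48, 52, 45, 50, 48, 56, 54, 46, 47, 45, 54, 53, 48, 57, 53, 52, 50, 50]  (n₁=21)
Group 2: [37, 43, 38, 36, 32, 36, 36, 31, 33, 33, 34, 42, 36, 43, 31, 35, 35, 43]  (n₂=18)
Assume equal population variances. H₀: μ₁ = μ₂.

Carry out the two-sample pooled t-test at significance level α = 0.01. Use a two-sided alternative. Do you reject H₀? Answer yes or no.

x̄₁=50.619, s₁=3.866, n₁=21
x̄₂=36.333, s₂=4.029, n₂=18
s_p² = [20·3.866² + 17·4.029²]/37 = 15.5393
SE = √(s_p²·(1/21+1/18)) = 1.2662
t = (50.619−36.333)/1.2662 = 11.2824
df = 37
p-value (two-sided) = 0.00000
At α=0.01: p < α → reject H₀

reject H₀: yes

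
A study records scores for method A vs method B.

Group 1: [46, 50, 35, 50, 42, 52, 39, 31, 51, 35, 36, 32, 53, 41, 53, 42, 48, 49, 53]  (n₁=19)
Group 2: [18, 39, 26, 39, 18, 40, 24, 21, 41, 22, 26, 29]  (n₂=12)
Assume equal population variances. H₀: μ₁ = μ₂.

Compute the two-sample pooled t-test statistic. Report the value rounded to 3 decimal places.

test statistic = 5.181

x̄₁=44.105, s₁=7.651, n₁=19
x̄₂=28.583, s₂=8.847, n₂=12
s_p² = [18·7.651² + 11·8.847²]/29 = 66.0243
SE = √(s_p²·(1/19+1/12)) = 2.9962
t = (44.105−28.583)/2.9962 = 5.1806
df = 29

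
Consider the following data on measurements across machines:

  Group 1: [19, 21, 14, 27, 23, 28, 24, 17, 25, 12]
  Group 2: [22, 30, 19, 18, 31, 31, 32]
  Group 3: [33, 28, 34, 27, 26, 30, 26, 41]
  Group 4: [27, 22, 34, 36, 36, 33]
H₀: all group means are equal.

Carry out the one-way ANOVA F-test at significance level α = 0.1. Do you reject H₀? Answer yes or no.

reject H₀: yes

Group means [21.00, 26.14, 30.62, 31.33], grand mean 26.645
SSB = Σnᵢ(x̄ᵢ−x̄)² = 579.031; SSW = ΣΣ(x−x̄ᵢ)² = 842.065
MSB = 579.031/3 = 193.0104; MSW = 842.065/27 = 31.1876
F = MSB/MSW = 6.1887
df = (3, 27)
p-value (upper-tail) = 0.00244
At α=0.1: p < α → reject H₀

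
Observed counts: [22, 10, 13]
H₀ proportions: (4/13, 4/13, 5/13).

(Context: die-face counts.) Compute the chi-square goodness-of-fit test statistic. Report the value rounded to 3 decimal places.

test statistic = 6.942

n = 45; E_i = n·p_i = [13.85, 13.85, 17.31]
χ² = (22−13.85)²/13.85 + (10−13.85)²/13.85 + (13−17.31)²/17.31 = 6.9422
df = 2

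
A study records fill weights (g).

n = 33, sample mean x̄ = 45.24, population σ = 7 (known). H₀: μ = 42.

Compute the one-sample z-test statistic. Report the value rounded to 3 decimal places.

SE = σ/√n = 7/√33 = 1.2185
z = (x̄−μ₀)/SE = (45.24−42)/1.2185 = 2.6589

test statistic = 2.659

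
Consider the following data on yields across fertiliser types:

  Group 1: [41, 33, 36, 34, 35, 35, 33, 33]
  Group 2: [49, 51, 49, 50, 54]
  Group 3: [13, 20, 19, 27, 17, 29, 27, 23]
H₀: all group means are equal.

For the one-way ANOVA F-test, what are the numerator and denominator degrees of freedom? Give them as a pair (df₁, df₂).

k = 3 groups, N = 21 total
df = (k−1, N−k) = (3−1, 21−3) = (2, 18)

degrees of freedom = [2, 18]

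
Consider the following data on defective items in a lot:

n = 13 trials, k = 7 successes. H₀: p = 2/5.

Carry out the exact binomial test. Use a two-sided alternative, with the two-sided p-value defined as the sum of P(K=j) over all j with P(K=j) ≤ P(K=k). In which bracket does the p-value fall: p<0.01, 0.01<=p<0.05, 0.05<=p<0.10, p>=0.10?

Exact binomial: n=13, k=7, p₀=2/5=0.4000
P(X=j) = C(n,j)·p₀^j·(1−p₀)^(n−j); p = Σ P(X=j) over j with P(X=j) ≤ P(X=7)
p-value (two-sided) = 0.39742
→ bracket: p>=0.10

p-value bracket: p>=0.10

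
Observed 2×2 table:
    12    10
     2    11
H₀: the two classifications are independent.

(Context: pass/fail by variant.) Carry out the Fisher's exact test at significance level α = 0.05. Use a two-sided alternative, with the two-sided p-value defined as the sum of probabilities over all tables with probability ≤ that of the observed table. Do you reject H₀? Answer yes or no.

reject H₀: yes

Margins: r₁=22, r₂=13, c₁=14, c₂=21, n=35
p_obs = C(22,12)·C(13,2)/C(35,14); sum pmf over tables with pmf ≤ p_obs
p-value (two-sided) = 0.03374
At α=0.05: p < α → reject H₀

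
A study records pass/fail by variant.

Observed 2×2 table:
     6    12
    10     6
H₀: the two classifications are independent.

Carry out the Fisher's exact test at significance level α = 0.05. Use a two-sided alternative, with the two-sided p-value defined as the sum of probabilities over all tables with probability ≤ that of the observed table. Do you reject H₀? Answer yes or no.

Margins: r₁=18, r₂=16, c₁=16, c₂=18, n=34
p_obs = C(18,6)·C(16,10)/C(34,16); sum pmf over tables with pmf ≤ p_obs
p-value (two-sided) = 0.16793
At α=0.05: p ≥ α → fail to reject H₀

reject H₀: no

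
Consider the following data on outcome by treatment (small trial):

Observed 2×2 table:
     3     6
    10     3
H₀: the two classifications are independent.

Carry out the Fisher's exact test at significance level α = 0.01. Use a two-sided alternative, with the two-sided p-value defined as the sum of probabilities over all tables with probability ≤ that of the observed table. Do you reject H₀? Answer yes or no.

reject H₀: no

Margins: r₁=9, r₂=13, c₁=13, c₂=9, n=22
p_obs = C(9,3)·C(13,10)/C(22,13); sum pmf over tables with pmf ≤ p_obs
p-value (two-sided) = 0.07890
At α=0.01: p ≥ α → fail to reject H₀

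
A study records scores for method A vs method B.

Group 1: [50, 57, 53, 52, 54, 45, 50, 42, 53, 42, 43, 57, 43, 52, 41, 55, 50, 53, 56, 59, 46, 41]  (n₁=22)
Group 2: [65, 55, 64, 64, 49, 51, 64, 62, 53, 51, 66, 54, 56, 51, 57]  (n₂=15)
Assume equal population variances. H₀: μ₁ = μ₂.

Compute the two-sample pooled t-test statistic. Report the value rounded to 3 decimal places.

test statistic = -3.892

x̄₁=49.727, s₁=5.849, n₁=22
x̄₂=57.467, s₂=6.069, n₂=15
s_p² = [21·5.849² + 14·6.069²]/35 = 35.2599
SE = √(s_p²·(1/22+1/15)) = 1.9883
t = (49.727−57.467)/1.9883 = -3.8924
df = 35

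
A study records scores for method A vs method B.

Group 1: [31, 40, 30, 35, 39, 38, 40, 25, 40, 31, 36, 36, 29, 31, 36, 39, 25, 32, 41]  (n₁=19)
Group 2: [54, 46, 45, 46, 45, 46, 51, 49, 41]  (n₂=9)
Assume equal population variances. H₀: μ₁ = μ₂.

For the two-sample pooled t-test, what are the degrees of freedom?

df = n₁ + n₂ − 2 = 19 + 9 − 2 = 26

degrees of freedom = 26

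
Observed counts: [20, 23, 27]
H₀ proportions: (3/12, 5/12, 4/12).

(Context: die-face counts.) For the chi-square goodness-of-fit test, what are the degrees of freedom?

degrees of freedom = 2

df = k − 1 = 3 − 1 = 2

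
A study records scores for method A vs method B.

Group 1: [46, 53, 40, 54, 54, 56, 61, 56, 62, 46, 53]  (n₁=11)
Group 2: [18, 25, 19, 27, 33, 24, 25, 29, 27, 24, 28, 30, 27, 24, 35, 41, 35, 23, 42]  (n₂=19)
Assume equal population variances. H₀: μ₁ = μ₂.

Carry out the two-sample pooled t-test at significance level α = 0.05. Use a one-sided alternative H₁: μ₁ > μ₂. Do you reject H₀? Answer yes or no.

x̄₁=52.818, s₁=6.570, n₁=11
x̄₂=28.211, s₂=6.528, n₂=19
s_p² = [10·6.570² + 18·6.528²]/28 = 42.8141
SE = √(s_p²·(1/11+1/19)) = 2.4790
t = (52.818−28.211)/2.4790 = 9.9263
df = 28
p-value (one-sided, H₁ greater) = 0.00000
At α=0.05: p < α → reject H₀

reject H₀: yes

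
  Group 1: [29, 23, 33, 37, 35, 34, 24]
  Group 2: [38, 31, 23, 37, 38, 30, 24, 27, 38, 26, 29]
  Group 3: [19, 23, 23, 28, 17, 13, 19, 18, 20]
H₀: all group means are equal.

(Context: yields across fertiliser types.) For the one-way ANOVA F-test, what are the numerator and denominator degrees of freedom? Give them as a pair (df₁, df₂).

degrees of freedom = [2, 24]

k = 3 groups, N = 27 total
df = (k−1, N−k) = (3−1, 27−3) = (2, 24)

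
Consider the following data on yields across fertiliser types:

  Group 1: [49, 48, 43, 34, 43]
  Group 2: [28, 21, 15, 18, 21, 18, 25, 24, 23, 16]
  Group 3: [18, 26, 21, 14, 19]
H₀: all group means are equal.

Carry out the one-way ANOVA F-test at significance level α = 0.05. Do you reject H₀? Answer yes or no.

Group means [43.40, 20.90, 19.60], grand mean 26.200
SSB = Σnᵢ(x̄ᵢ−x̄)² = 1977.900; SSW = ΣΣ(x−x̄ᵢ)² = 375.300
MSB = 1977.900/2 = 988.9500; MSW = 375.300/17 = 22.0765
F = MSB/MSW = 44.7966
df = (2, 17)
p-value (upper-tail) = 0.00000
At α=0.05: p < α → reject H₀

reject H₀: yes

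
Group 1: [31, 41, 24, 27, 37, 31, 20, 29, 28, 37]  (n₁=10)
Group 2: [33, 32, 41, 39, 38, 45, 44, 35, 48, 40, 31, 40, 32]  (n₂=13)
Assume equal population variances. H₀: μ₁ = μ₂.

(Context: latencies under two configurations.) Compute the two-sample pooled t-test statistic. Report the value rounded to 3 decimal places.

test statistic = -3.159

x̄₁=30.500, s₁=6.399, n₁=10
x̄₂=38.308, s₂=5.453, n₂=13
s_p² = [9·6.399² + 12·5.453²]/21 = 34.5366
SE = √(s_p²·(1/10+1/13)) = 2.4719
t = (30.500−38.308)/2.4719 = -3.1586
df = 21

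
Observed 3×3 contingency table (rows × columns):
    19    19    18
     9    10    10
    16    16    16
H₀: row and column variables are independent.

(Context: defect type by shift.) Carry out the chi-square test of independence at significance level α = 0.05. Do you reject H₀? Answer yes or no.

reject H₀: no

Row totals [56, 29, 48], col totals [44, 45, 44], n=133
χ² = (19−18.53)²/18.53 + (19−18.95)²/18.95 + (18−18.53)²/18.53 + (9−9.59)²/9.59 + (10−9.81)²/9.81 + (10−9.59)²/9.59 + (16−15.88)²/15.88 + (16−16.24)²/16.24 + (16−15.88)²/15.88 = 0.0902
df = 4
p-value (upper-tail) = 0.99901
At α=0.05: p ≥ α → fail to reject H₀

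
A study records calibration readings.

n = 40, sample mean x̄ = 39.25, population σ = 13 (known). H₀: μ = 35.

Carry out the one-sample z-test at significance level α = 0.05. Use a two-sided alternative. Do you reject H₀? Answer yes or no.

reject H₀: yes

SE = σ/√n = 13/√40 = 2.0555
z = (x̄−μ₀)/SE = (39.25−35)/2.0555 = 2.0676
p-value (two-sided) = 0.03867
At α=0.05: p < α → reject H₀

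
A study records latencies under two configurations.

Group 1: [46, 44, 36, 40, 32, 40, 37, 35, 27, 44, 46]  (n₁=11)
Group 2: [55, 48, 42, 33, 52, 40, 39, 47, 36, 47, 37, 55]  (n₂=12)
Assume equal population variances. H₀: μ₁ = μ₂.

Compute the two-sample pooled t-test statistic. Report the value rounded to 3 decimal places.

test statistic = -1.895

x̄₁=38.818, s₁=6.096, n₁=11
x̄₂=44.250, s₂=7.497, n₂=12
s_p² = [10·6.096² + 11·7.497²]/21 = 47.1374
SE = √(s_p²·(1/11+1/12)) = 2.8659
t = (38.818−44.250)/2.8659 = -1.8953
df = 21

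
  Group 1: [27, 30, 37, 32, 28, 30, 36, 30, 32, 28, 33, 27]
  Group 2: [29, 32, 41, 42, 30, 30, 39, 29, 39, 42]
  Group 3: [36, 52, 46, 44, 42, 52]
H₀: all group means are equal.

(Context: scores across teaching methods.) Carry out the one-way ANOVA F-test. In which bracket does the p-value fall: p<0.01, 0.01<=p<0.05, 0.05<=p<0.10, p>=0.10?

Group means [30.83, 35.30, 45.33], grand mean 35.536
SSB = Σnᵢ(x̄ᵢ−x̄)² = 841.864; SSW = ΣΣ(x−x̄ᵢ)² = 605.100
MSB = 841.864/2 = 420.9321; MSW = 605.100/25 = 24.2040
F = MSB/MSW = 17.3910
df = (2, 25)
p-value (upper-tail) = 0.00002
→ bracket: p<0.01

p-value bracket: p<0.01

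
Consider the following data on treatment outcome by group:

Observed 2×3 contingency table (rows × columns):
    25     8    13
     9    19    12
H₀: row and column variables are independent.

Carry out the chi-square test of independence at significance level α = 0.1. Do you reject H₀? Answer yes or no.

Row totals [46, 40], col totals [34, 27, 25], n=86
χ² = (25−18.19)²/18.19 + (8−14.44)²/14.44 + (13−13.37)²/13.37 + (9−15.81)²/15.81 + (19−12.56)²/12.56 + (12−11.63)²/11.63 = 11.6892
df = 2
p-value (upper-tail) = 0.00290
At α=0.1: p < α → reject H₀

reject H₀: yes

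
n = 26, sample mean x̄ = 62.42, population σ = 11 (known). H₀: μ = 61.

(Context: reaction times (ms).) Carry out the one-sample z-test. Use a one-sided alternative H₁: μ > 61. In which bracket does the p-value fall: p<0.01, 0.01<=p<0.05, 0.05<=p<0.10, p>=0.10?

SE = σ/√n = 11/√26 = 2.1573
z = (x̄−μ₀)/SE = (62.42−61)/2.1573 = 0.6582
p-value (one-sided, H₁ greater) = 0.25519
→ bracket: p>=0.10

p-value bracket: p>=0.10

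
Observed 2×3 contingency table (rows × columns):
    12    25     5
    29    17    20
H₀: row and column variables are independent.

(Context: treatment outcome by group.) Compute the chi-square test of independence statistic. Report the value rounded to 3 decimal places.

test statistic = 12.875

Row totals [42, 66], col totals [41, 42, 25], n=108
χ² = (12−15.94)²/15.94 + (25−16.33)²/16.33 + (5−9.72)²/9.72 + (29−25.06)²/25.06 + (17−25.67)²/25.67 + (20−15.28)²/15.28 = 12.8751
df = 2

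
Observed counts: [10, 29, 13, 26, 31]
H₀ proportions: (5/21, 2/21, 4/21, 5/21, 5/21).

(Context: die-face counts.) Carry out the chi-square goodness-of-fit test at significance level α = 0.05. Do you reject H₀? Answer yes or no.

n = 109; E_i = n·p_i = [25.95, 10.38, 20.76, 25.95, 25.95]
χ² = (10−25.95)²/25.95 + (29−10.38)²/10.38 + (13−20.76)²/20.76 + (26−25.95)²/25.95 + (31−25.95)²/25.95 = 47.0839
df = 4
p-value (upper-tail) = 0.00000
At α=0.05: p < α → reject H₀

reject H₀: yes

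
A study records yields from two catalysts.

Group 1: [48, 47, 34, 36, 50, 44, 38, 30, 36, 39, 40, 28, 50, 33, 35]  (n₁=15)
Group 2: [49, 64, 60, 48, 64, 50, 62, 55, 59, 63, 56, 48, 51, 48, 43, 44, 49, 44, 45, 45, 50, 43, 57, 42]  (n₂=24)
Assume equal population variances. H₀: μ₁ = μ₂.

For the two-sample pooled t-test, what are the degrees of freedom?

df = n₁ + n₂ − 2 = 15 + 24 − 2 = 37

degrees of freedom = 37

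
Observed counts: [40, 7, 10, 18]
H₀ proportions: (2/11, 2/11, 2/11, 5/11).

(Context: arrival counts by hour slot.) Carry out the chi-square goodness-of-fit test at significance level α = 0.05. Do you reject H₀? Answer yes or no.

n = 75; E_i = n·p_i = [13.64, 13.64, 13.64, 34.09]
χ² = (40−13.64)²/13.64 + (7−13.64)²/13.64 + (10−13.64)²/13.64 + (18−34.09)²/34.09 = 62.7640
df = 3
p-value (upper-tail) = 0.00000
At α=0.05: p < α → reject H₀

reject H₀: yes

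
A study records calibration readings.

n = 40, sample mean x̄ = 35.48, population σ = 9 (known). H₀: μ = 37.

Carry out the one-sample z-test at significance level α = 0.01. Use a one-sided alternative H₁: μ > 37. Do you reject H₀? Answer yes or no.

reject H₀: no

SE = σ/√n = 9/√40 = 1.4230
z = (x̄−μ₀)/SE = (35.48−37)/1.4230 = -1.0681
p-value (one-sided, H₁ greater) = 0.85727
At α=0.01: p ≥ α → fail to reject H₀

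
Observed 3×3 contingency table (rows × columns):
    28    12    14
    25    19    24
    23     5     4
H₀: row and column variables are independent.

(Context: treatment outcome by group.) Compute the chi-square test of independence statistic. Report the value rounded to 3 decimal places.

Row totals [54, 68, 32], col totals [76, 36, 42], n=154
χ² = (28−26.65)²/26.65 + (12−12.62)²/12.62 + (14−14.73)²/14.73 + (25−33.56)²/33.56 + (19−15.90)²/15.90 + (24−18.55)²/18.55 + (23−15.79)²/15.79 + (5−7.48)²/7.48 + (4−8.73)²/8.73 = 11.2010
df = 4

test statistic = 11.201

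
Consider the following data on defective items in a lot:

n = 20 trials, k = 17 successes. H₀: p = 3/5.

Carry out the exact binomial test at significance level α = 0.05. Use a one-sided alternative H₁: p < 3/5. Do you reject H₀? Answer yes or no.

Exact binomial: n=20, k=17, p₀=3/5=0.6000
P(X≤17) from Σ C(n,i)·p₀^i·(1−p₀)^(n−i)
p-value (one-sided, H₁ less) = 0.99639
At α=0.05: p ≥ α → fail to reject H₀

reject H₀: no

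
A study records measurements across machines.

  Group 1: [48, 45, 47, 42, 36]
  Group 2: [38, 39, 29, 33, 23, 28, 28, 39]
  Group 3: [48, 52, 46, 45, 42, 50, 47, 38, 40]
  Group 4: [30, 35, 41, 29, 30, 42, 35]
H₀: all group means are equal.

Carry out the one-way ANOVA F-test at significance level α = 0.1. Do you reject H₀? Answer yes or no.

reject H₀: yes

Group means [43.60, 32.12, 45.33, 34.57], grand mean 38.793
SSB = Σnᵢ(x̄ᵢ−x̄)² = 980.969; SSW = ΣΣ(x−x̄ᵢ)² = 689.789
MSB = 980.969/3 = 326.9898; MSW = 689.789/25 = 27.5916
F = MSB/MSW = 11.8511
df = (3, 25)
p-value (upper-tail) = 0.00005
At α=0.1: p < α → reject H₀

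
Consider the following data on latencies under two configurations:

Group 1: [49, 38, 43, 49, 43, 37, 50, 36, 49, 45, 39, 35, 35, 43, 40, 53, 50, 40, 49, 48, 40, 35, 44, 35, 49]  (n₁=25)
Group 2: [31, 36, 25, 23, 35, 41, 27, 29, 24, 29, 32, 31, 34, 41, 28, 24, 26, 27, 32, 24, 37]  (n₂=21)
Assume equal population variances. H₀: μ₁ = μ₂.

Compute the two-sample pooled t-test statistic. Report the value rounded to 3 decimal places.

test statistic = 7.550

x̄₁=42.960, s₁=5.834, n₁=25
x̄₂=30.286, s₂=5.469, n₂=21
s_p² = [24·5.834² + 20·5.469²]/44 = 32.1647
SE = √(s_p²·(1/25+1/21)) = 1.6788
t = (42.960−30.286)/1.6788 = 7.5498
df = 44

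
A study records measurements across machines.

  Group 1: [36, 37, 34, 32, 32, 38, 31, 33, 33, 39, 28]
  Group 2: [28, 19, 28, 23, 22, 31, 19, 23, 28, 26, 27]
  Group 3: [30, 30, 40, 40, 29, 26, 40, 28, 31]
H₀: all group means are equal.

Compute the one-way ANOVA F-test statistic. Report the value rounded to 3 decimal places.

Group means [33.91, 24.91, 32.67], grand mean 30.355
SSB = Σnᵢ(x̄ᵢ−x̄)² = 513.279; SSW = ΣΣ(x−x̄ᵢ)² = 523.818
MSB = 513.279/2 = 256.6393; MSW = 523.818/28 = 18.7078
F = MSB/MSW = 13.7183
df = (2, 28)

test statistic = 13.718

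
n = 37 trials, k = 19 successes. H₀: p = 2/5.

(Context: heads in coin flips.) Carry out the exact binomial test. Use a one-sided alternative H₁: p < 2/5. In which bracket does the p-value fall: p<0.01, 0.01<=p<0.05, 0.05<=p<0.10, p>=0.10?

p-value bracket: p>=0.10

Exact binomial: n=37, k=19, p₀=2/5=0.4000
P(X≤19) from Σ C(n,i)·p₀^i·(1−p₀)^(n−i)
p-value (one-sided, H₁ less) = 0.94136
→ bracket: p>=0.10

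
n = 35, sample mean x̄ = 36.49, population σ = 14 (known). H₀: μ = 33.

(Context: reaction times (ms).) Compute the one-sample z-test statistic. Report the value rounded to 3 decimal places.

test statistic = 1.475

SE = σ/√n = 14/√35 = 2.3664
z = (x̄−μ₀)/SE = (36.49−33)/2.3664 = 1.4748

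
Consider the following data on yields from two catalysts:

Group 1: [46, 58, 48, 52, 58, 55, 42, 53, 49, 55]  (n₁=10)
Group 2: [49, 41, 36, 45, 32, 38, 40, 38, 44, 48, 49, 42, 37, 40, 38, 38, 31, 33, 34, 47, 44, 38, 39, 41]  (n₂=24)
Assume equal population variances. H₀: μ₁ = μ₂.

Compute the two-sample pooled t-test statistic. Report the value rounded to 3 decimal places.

x̄₁=51.600, s₁=5.275, n₁=10
x̄₂=40.083, s₂=5.166, n₂=24
s_p² = [9·5.275² + 23·5.166²]/32 = 27.0073
SE = √(s_p²·(1/10+1/24)) = 1.9560
t = (51.600−40.083)/1.9560 = 5.8878
df = 32

test statistic = 5.888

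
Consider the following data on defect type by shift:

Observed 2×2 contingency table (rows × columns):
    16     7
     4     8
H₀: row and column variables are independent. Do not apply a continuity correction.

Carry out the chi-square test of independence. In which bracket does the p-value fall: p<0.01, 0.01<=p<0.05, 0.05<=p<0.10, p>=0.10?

Row totals [23, 12], col totals [20, 15], n=35
χ² = (16−13.14)²/13.14 + (7−9.86)²/9.86 + (4−6.86)²/6.86 + (8−5.14)²/5.14 = 4.2271
df = 1
p-value (upper-tail) = 0.03978
→ bracket: 0.01<=p<0.05

p-value bracket: 0.01<=p<0.05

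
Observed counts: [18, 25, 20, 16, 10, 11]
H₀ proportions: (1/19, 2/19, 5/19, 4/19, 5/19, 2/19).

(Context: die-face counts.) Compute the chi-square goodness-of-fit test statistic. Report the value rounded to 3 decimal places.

test statistic = 63.590

n = 100; E_i = n·p_i = [5.26, 10.53, 26.32, 21.05, 26.32, 10.53]
χ² = (18−5.26)²/5.26 + (25−10.53)²/10.53 + (20−26.32)²/26.32 + (16−21.05)²/21.05 + (10−26.32)²/26.32 + (11−10.53)²/10.53 = 63.5900
df = 5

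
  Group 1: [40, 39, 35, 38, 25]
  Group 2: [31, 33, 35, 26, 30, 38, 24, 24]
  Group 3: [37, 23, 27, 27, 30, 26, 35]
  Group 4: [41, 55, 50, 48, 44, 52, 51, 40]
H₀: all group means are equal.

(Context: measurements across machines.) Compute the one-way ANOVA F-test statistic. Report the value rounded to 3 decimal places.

Group means [35.40, 30.12, 29.29, 47.62], grand mean 35.857
SSB = Σnᵢ(x̄ᵢ−x̄)² = 1674.050; SSW = ΣΣ(x−x̄ᵢ)² = 695.379
MSB = 1674.050/3 = 558.0167; MSW = 695.379/24 = 28.9741
F = MSB/MSW = 19.2591
df = (3, 24)

test statistic = 19.259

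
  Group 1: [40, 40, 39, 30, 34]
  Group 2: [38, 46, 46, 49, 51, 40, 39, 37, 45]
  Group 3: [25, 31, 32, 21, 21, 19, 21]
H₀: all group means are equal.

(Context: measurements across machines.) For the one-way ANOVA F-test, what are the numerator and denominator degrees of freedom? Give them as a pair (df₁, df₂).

k = 3 groups, N = 21 total
df = (k−1, N−k) = (3−1, 21−3) = (2, 18)

degrees of freedom = [2, 18]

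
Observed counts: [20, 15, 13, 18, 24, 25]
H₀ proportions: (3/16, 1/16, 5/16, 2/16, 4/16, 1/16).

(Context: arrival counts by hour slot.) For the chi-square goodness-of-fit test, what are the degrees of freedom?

df = k − 1 = 6 − 1 = 5

degrees of freedom = 5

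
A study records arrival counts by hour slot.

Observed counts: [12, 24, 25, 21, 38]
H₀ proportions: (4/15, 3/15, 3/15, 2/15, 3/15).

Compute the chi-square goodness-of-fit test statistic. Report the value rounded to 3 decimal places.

test statistic = 22.271

n = 120; E_i = n·p_i = [32.00, 24.00, 24.00, 16.00, 24.00]
χ² = (12−32.00)²/32.00 + (24−24.00)²/24.00 + (25−24.00)²/24.00 + (21−16.00)²/16.00 + (38−24.00)²/24.00 = 22.2708
df = 4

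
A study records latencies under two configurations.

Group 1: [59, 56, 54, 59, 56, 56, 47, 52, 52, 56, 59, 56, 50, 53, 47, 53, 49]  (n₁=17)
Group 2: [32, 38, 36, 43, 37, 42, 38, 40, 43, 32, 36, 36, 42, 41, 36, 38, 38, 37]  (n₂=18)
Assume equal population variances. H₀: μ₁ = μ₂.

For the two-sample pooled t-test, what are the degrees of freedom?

df = n₁ + n₂ − 2 = 17 + 18 − 2 = 33

degrees of freedom = 33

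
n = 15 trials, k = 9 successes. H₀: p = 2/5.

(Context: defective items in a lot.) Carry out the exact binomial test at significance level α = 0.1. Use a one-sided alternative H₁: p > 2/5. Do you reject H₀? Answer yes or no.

reject H₀: yes

Exact binomial: n=15, k=9, p₀=2/5=0.4000
P(X≥9) from Σ C(n,i)·p₀^i·(1−p₀)^(n−i)
p-value (one-sided, H₁ greater) = 0.09505
At α=0.1: p < α → reject H₀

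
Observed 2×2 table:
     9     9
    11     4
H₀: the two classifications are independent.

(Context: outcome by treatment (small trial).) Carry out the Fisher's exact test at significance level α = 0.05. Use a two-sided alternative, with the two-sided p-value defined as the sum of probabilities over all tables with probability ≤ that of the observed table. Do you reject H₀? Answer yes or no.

Margins: r₁=18, r₂=15, c₁=20, c₂=13, n=33
p_obs = C(18,9)·C(15,11)/C(33,20); sum pmf over tables with pmf ≤ p_obs
p-value (two-sided) = 0.28442
At α=0.05: p ≥ α → fail to reject H₀

reject H₀: no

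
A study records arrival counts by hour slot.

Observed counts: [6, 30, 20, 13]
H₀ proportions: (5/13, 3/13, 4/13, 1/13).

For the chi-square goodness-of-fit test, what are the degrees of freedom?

degrees of freedom = 3

df = k − 1 = 4 − 1 = 3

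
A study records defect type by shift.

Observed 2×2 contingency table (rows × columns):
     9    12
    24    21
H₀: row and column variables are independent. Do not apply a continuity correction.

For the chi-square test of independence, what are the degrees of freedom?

df = (r−1)(c−1) = (2−1)·(2−1) = 1

degrees of freedom = 1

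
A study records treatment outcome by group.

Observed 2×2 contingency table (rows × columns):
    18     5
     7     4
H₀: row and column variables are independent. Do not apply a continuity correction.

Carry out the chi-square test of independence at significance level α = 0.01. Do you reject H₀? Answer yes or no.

Row totals [23, 11], col totals [25, 9], n=34
χ² = (18−16.91)²/16.91 + (5−6.09)²/6.09 + (7−8.09)²/8.09 + (4−2.91)²/2.91 = 0.8177
df = 1
p-value (upper-tail) = 0.36586
At α=0.01: p ≥ α → fail to reject H₀

reject H₀: no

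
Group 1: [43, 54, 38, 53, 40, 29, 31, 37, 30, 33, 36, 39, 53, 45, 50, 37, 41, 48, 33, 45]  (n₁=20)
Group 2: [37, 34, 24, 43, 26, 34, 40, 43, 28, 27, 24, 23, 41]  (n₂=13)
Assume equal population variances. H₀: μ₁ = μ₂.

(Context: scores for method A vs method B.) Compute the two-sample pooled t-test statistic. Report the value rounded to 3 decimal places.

x̄₁=40.750, s₁=7.900, n₁=20
x̄₂=32.615, s₂=7.643, n₂=13
s_p² = [19·7.900² + 12·7.643²]/31 = 60.8654
SE = √(s_p²·(1/20+1/13)) = 2.7794
t = (40.750−32.615)/2.7794 = 2.9267
df = 31

test statistic = 2.927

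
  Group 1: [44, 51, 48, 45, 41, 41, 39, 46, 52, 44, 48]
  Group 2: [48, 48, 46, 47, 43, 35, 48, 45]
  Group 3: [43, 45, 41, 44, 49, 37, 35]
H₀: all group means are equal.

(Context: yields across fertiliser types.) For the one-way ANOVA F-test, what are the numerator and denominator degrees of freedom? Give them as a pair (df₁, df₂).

k = 3 groups, N = 26 total
df = (k−1, N−k) = (3−1, 26−3) = (2, 23)

degrees of freedom = [2, 23]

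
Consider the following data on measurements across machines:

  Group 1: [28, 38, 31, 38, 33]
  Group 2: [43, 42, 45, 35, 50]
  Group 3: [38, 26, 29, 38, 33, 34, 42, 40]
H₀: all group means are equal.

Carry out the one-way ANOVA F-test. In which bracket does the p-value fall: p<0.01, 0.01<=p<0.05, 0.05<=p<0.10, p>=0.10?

Group means [33.60, 43.00, 35.00], grand mean 36.833
SSB = Σnᵢ(x̄ᵢ−x̄)² = 269.300; SSW = ΣΣ(x−x̄ᵢ)² = 409.200
MSB = 269.300/2 = 134.6500; MSW = 409.200/15 = 27.2800
F = MSB/MSW = 4.9359
df = (2, 15)
p-value (upper-tail) = 0.02254
→ bracket: 0.01<=p<0.05

p-value bracket: 0.01<=p<0.05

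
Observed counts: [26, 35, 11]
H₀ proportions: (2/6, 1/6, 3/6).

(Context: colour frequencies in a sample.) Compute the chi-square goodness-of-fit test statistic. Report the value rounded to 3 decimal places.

test statistic = 61.611

n = 72; E_i = n·p_i = [24.00, 12.00, 36.00]
χ² = (26−24.00)²/24.00 + (35−12.00)²/12.00 + (11−36.00)²/36.00 = 61.6111
df = 2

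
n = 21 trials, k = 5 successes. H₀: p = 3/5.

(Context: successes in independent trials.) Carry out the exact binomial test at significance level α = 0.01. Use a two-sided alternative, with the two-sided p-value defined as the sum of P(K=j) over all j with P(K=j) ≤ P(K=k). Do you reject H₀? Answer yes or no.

Exact binomial: n=21, k=5, p₀=3/5=0.6000
P(X=j) = C(n,j)·p₀^j·(1−p₀)^(n−j); p = Σ P(X=j) over j with P(X=j) ≤ P(X=5)
p-value (two-sided) = 0.00116
At α=0.01: p < α → reject H₀

reject H₀: yes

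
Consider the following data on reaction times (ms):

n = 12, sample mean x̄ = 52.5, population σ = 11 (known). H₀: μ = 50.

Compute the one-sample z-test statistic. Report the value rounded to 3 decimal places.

SE = σ/√n = 11/√12 = 3.1754
z = (x̄−μ₀)/SE = (52.5−50)/3.1754 = 0.7873

test statistic = 0.787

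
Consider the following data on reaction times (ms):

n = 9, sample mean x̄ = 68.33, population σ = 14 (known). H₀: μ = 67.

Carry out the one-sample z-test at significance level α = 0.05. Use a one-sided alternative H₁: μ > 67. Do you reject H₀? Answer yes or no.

SE = σ/√n = 14/√9 = 4.6667
z = (x̄−μ₀)/SE = (68.33−67)/4.6667 = 0.2850
p-value (one-sided, H₁ greater) = 0.38782
At α=0.05: p ≥ α → fail to reject H₀

reject H₀: no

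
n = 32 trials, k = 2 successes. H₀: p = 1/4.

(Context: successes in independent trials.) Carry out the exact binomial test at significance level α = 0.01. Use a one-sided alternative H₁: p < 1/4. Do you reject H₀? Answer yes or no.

reject H₀: yes

Exact binomial: n=32, k=2, p₀=1/4=0.2500
P(X≤2) from Σ C(n,i)·p₀^i·(1−p₀)^(n−i)
p-value (one-sided, H₁ less) = 0.00671
At α=0.01: p < α → reject H₀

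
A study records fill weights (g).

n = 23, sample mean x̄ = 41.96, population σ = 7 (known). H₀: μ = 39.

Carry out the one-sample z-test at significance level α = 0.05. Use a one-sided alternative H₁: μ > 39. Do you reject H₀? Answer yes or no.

SE = σ/√n = 7/√23 = 1.4596
z = (x̄−μ₀)/SE = (41.96−39)/1.4596 = 2.0280
p-value (one-sided, H₁ greater) = 0.02128
At α=0.05: p < α → reject H₀

reject H₀: yes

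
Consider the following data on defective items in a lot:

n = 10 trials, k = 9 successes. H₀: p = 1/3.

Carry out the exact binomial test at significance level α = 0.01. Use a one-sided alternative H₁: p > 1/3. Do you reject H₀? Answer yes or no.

Exact binomial: n=10, k=9, p₀=1/3=0.3333
P(X≥9) from Σ C(n,i)·p₀^i·(1−p₀)^(n−i)
p-value (one-sided, H₁ greater) = 0.00036
At α=0.01: p < α → reject H₀

reject H₀: yes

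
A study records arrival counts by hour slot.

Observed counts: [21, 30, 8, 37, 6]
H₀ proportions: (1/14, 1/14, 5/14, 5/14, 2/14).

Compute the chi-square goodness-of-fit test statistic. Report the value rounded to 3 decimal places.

test statistic = 123.867

n = 102; E_i = n·p_i = [7.29, 7.29, 36.43, 36.43, 14.57]
χ² = (21−7.29)²/7.29 + (30−7.29)²/7.29 + (8−36.43)²/36.43 + (37−36.43)²/36.43 + (6−14.57)²/14.57 = 123.8667
df = 4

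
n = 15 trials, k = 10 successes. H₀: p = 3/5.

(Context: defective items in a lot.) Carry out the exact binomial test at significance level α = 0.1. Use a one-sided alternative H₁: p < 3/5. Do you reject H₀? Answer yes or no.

Exact binomial: n=15, k=10, p₀=3/5=0.6000
P(X≤10) from Σ C(n,i)·p₀^i·(1−p₀)^(n−i)
p-value (one-sided, H₁ less) = 0.78272
At α=0.1: p ≥ α → fail to reject H₀

reject H₀: no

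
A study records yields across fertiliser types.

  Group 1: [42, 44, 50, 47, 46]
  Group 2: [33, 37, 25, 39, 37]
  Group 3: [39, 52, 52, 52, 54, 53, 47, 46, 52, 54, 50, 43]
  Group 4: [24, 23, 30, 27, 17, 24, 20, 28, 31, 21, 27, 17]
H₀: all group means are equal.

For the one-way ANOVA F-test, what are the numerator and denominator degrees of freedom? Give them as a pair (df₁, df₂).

k = 4 groups, N = 34 total
df = (k−1, N−k) = (4−1, 34−4) = (3, 30)

degrees of freedom = [3, 30]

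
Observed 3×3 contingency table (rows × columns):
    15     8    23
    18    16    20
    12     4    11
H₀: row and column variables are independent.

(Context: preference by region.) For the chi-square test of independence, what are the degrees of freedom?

degrees of freedom = 4

df = (r−1)(c−1) = (3−1)·(3−1) = 4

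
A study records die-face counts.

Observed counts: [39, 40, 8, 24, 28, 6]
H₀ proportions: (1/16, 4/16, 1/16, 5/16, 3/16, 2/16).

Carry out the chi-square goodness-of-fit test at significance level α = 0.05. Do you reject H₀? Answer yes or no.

reject H₀: yes

n = 145; E_i = n·p_i = [9.06, 36.25, 9.06, 45.31, 27.19, 18.12]
χ² = (39−9.06)²/9.06 + (40−36.25)²/36.25 + (8−9.06)²/9.06 + (24−45.31)²/45.31 + (28−27.19)²/27.19 + (6−18.12)²/18.12 = 117.5692
df = 5
p-value (upper-tail) = 0.00000
At α=0.05: p < α → reject H₀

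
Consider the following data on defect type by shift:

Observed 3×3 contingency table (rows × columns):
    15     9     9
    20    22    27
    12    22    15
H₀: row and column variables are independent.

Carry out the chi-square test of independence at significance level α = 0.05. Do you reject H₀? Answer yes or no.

reject H₀: no

Row totals [33, 69, 49], col totals [47, 53, 51], n=151
χ² = (15−10.27)²/10.27 + (9−11.58)²/11.58 + (9−11.15)²/11.15 + (20−21.48)²/21.48 + (22−24.22)²/24.22 + (27−23.30)²/23.30 + (12−15.25)²/15.25 + (22−17.20)²/17.20 + (15−16.55)²/16.55 = 6.2352
df = 4
p-value (upper-tail) = 0.18226
At α=0.05: p ≥ α → fail to reject H₀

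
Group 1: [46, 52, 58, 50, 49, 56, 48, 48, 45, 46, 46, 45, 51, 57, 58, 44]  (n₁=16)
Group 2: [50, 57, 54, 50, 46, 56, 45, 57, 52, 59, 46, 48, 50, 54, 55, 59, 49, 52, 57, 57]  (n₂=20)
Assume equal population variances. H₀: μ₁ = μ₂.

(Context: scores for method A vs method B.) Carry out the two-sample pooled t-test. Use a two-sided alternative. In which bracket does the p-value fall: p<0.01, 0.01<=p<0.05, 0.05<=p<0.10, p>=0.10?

p-value bracket: 0.05<=p<0.10

x̄₁=49.938, s₁=4.905, n₁=16
x̄₂=52.650, s₂=4.475, n₂=20
s_p² = [15·4.905² + 19·4.475²]/34 = 21.8085
SE = √(s_p²·(1/16+1/20)) = 1.5663
t = (49.938−52.650)/1.5663 = -1.7317
df = 34
p-value (two-sided) = 0.09239
→ bracket: 0.05<=p<0.10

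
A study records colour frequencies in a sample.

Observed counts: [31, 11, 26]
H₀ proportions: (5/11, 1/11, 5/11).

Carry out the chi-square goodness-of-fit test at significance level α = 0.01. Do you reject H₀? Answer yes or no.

n = 68; E_i = n·p_i = [30.91, 6.18, 30.91]
χ² = (31−30.91)²/30.91 + (11−6.18)²/6.18 + (26−30.91)²/30.91 = 4.5353
df = 2
p-value (upper-tail) = 0.10356
At α=0.01: p ≥ α → fail to reject H₀

reject H₀: no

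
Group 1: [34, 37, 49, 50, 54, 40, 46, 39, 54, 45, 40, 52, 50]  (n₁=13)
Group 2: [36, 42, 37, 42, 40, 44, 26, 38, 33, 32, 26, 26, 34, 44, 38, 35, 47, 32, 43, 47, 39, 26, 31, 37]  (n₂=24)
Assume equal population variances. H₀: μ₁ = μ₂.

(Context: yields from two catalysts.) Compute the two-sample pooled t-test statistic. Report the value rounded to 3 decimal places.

x̄₁=45.385, s₁=6.752, n₁=13
x̄₂=36.458, s₂=6.567, n₂=24
s_p² = [12·6.752² + 23·6.567²]/35 = 43.9724
SE = √(s_p²·(1/13+1/24)) = 2.2836
t = (45.385−36.458)/2.2836 = 3.9089
df = 35

test statistic = 3.909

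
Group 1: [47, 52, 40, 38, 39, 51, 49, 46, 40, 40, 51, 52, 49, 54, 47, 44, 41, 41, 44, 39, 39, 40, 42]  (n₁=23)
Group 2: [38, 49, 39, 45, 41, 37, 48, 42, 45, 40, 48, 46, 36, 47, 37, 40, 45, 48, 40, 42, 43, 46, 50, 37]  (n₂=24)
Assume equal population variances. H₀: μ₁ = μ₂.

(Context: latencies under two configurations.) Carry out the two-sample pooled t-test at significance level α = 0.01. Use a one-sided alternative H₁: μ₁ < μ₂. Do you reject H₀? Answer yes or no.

x̄₁=44.565, s₁=5.168, n₁=23
x̄₂=42.875, s₂=4.357, n₂=24
s_p² = [22·5.168² + 23·4.357²]/45 = 22.7617
SE = √(s_p²·(1/23+1/24)) = 1.3921
t = (44.565−42.875)/1.3921 = 1.2141
df = 45
p-value (one-sided, H₁ less) = 0.88448
At α=0.01: p ≥ α → fail to reject H₀

reject H₀: no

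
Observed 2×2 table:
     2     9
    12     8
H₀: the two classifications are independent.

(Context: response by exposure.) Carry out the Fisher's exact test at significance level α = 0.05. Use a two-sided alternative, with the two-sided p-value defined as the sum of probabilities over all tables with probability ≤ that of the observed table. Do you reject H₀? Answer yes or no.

reject H₀: no

Margins: r₁=11, r₂=20, c₁=14, c₂=17, n=31
p_obs = C(11,2)·C(20,12)/C(31,14); sum pmf over tables with pmf ≤ p_obs
p-value (two-sided) = 0.05703
At α=0.05: p ≥ α → fail to reject H₀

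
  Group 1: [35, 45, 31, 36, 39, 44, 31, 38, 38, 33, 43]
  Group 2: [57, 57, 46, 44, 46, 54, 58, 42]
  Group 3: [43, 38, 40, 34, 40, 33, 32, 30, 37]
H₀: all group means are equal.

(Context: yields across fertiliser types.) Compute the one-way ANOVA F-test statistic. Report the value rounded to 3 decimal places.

Group means [37.55, 50.50, 36.33], grand mean 40.857
SSB = Σnᵢ(x̄ᵢ−x̄)² = 1048.701; SSW = ΣΣ(x−x̄ᵢ)² = 702.727
MSB = 1048.701/2 = 524.3506; MSW = 702.727/25 = 28.1091
F = MSB/MSW = 18.6541
df = (2, 25)

test statistic = 18.654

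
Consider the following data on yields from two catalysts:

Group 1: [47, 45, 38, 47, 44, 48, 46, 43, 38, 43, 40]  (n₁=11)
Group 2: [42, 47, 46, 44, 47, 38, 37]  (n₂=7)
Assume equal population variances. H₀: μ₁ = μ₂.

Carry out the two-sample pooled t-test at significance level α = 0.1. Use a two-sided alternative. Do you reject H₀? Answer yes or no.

x̄₁=43.545, s₁=3.560, n₁=11
x̄₂=43.000, s₂=4.163, n₂=7
s_p² = [10·3.560² + 6·4.163²]/16 = 14.4205
SE = √(s_p²·(1/11+1/7)) = 1.8360
t = (43.545−43.000)/1.8360 = 0.2971
df = 16
p-value (two-sided) = 0.77023
At α=0.1: p ≥ α → fail to reject H₀

reject H₀: no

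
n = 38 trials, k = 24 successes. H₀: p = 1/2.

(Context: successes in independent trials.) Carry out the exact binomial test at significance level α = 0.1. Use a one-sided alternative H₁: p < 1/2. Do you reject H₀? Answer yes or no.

reject H₀: no

Exact binomial: n=38, k=24, p₀=1/2=0.5000
P(X≤24) from Σ C(n,i)·p₀^i·(1−p₀)^(n−i)
p-value (one-sided, H₁ less) = 0.96352
At α=0.1: p ≥ α → fail to reject H₀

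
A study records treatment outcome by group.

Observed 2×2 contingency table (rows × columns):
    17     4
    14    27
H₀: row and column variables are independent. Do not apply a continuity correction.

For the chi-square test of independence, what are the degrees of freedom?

df = (r−1)(c−1) = (2−1)·(2−1) = 1

degrees of freedom = 1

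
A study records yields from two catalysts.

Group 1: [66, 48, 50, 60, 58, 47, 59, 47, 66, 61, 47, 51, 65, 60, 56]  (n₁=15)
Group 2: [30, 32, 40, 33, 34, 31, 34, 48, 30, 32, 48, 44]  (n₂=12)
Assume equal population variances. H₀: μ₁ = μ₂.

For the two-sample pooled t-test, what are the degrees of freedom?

degrees of freedom = 25

df = n₁ + n₂ − 2 = 15 + 12 − 2 = 25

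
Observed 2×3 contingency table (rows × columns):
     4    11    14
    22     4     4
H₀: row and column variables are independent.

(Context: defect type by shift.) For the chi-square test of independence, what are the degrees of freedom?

degrees of freedom = 2

df = (r−1)(c−1) = (2−1)·(3−1) = 2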